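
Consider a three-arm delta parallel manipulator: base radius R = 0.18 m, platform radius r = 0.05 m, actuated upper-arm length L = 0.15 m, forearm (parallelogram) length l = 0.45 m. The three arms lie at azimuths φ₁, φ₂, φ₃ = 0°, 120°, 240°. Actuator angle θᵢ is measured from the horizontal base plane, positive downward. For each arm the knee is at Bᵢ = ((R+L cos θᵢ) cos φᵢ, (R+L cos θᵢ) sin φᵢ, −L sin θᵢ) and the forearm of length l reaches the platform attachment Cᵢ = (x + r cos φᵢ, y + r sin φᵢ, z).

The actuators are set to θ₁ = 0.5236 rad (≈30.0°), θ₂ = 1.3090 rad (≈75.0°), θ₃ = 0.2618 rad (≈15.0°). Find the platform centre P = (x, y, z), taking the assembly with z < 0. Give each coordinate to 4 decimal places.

(0.0537, -0.1646, -0.4395)

arm 1 at φ=0.0°: (R−r)+L cos θ1 = 0.2599;  centre 1 = (0.2599, 0.0000, -0.0750)
φ2=120.0°: virtual centre (-0.0844, 0.1462, -0.1449), radius l
arm 3 at φ=240.0°: (R−r)+L cos θ3 = 0.2749;  centre 3 = (-0.1374, -0.2381, -0.0388)
subtract pairs → two planes through P
[-0.6886 0.2924 -0.1398]·P = -0.0237;  [-0.7947 -0.4761 0.0724]·P = 0.0039
Cramer: x(z) = 0.0181-0.0810z;  y(z) = -0.0384+0.2872z
into |P−centre ₁|² = l²: 1.0891z² + 0.1671z + -0.1369 = 0;  Δ = 0.6244;  z = -0.4395 or 0.2861 → z<0 root = -0.4395
x = 0.0537, y = -0.1646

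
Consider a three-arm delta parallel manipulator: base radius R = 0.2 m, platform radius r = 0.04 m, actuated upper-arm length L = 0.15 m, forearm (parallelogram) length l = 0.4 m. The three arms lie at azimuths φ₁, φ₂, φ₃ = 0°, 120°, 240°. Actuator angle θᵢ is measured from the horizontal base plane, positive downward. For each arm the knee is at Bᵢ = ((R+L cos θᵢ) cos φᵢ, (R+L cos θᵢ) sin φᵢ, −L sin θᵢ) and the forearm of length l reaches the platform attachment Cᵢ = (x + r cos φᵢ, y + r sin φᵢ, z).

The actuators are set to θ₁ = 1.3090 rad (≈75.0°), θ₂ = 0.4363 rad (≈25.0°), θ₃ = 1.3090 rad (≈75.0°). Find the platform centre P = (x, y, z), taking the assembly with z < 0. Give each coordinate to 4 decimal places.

arm 1 at φ=0.0°: e+L cos θ1 = 0.1988;  O1 = (0.1988, 0.0000, -0.1449)
O2 = (0.2959·cos120.0°, 0.2959·sin120.0°, -0.0634) = (-0.1480, 0.2563, -0.0634)
O3 = (0.1988·cos240.0°, 0.1988·sin240.0°, -0.1449) = (-0.0994, -0.1722, -0.1449)
subtract pairs → two planes through P
linear system: -0.6936x+0.5126y = 0.0311−0.1630z; -0.5965x+-0.3444y = 0.0000−0.0000z
det = 0.5446;  x = -0.0197+0.1031z,  y = 0.0340+-0.1785z
quadratic in z: (1.0425)z²+(0.2326)z+(-0.0901)=0, √Δ=0.6557 → z ∈ {-0.4260, 0.2029}; z = -0.4260 (taking z<0)
x = -0.0636, y = 0.1101

(-0.0636, 0.1101, -0.4260)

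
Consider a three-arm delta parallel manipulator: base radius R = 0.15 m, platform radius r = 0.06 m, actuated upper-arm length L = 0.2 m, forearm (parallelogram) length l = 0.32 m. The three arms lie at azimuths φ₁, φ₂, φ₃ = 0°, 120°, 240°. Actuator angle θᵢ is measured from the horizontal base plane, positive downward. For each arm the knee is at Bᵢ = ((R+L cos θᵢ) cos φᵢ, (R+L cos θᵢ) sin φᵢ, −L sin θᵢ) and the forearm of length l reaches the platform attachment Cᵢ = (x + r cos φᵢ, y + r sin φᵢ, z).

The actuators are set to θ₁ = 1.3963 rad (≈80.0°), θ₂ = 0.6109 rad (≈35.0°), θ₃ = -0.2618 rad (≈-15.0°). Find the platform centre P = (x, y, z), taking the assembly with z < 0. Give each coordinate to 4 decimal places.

(-0.1850, -0.0776, -0.2174)

S1 = (0.1247·cos0.0°, 0.1247·sin0.0°, -0.1970) = (0.1247, 0.0000, -0.1970)
S2 = (0.2538·cos120.0°, 0.2538·sin120.0°, -0.1147) = (-0.1269, 0.2198, -0.1147)
S3 = (0.2832·cos240.0°, 0.2832·sin240.0°, 0.0518) = (-0.1416, -0.2452, 0.0518)
subtract pairs → two planes through P
plane₁₂: -0.5033x+0.4396y+0.1645z = 0.0232
det = 0.4810;  x = -0.0498+0.6224z,  y = -0.0041+0.3383z
sphere 1 gives Az²+Bz+C=0 with A=1.5018, B=0.1739, C=-0.0331;  B²−4AC=0.2294;  roots -0.2174, 0.1015;  negative root z = -0.2174
x = -0.1850, y = -0.0776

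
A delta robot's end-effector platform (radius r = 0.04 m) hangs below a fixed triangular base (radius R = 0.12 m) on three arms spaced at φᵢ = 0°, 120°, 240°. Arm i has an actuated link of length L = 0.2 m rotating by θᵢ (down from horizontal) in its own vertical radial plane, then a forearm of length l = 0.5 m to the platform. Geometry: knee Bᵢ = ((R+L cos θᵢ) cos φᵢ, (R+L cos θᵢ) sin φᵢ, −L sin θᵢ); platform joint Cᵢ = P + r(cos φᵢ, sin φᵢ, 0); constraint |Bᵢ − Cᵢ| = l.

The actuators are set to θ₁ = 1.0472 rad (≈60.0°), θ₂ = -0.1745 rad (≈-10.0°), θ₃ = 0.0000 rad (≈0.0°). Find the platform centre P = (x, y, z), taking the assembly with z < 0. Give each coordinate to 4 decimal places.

(-0.2642, 0.0292, -0.4010)

O1 = (0.1800·cos0.0°, 0.1800·sin0.0°, -0.1732) = (0.1800, 0.0000, -0.1732)
arm 2 at φ=120.0°: e+L cos θ2 = 0.2770;  O2 = (-0.1385, 0.2399, 0.0347)
φ3=240.0°: virtual centre (-0.1400, -0.2425, 0.0000), radius l
eliminate P² terms by subtracting sphere 1 from 2 and 3
[-0.6370 0.4797 0.4159]·P = 0.0155;  [-0.6400 -0.4850 0.3464]·P = 0.0160
det = 0.6159;  x = -0.0247+0.5972z,  y = -0.0004+-0.0739z
quadratic in z: (1.3622)z²+(0.1020)z+(-0.1781)=0, √Δ=0.9904 → z ∈ {-0.4010, 0.3261}; z = -0.4010 (taking z<0)
x = -0.2642, y = 0.0292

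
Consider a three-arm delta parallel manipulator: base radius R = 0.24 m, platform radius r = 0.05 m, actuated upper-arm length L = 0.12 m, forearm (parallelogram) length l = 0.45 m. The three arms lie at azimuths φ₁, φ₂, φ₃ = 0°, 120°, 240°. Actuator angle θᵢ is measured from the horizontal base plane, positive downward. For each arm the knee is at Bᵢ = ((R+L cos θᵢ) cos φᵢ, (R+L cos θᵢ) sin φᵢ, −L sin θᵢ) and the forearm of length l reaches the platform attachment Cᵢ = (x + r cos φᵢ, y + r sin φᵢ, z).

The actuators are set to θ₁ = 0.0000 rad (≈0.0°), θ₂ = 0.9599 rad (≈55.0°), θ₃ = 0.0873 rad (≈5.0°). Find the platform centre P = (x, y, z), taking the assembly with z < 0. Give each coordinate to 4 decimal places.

arm 1 at φ=0.0°: ρ1 = 0.3100;  O1 = (0.3100, 0.0000, 0.0000)
φ2=120.0°: virtual centre (-0.1294, 0.2242, -0.0983), radius l
φ3=240.0°: virtual centre (-0.1548, -0.2681, -0.0105), radius l
eliminate P² terms by subtracting sphere 1 from 2 and 3
linear system: -0.8788x+0.4483y = -0.0194−-0.1966z; -0.9295x+-0.5361y = -0.0002−-0.0209z
det = 0.8879;  x = 0.0118+-0.1293z,  y = -0.0202+0.1851z
into |P−O₁|² = l²: 1.0510z² + 0.0696z + -0.1132 = 0;  Δ = 0.4807;  z = -0.3630 or 0.2967 → z<0 root = -0.3630
x = 0.0587, y = -0.0874

(0.0587, -0.0874, -0.3630)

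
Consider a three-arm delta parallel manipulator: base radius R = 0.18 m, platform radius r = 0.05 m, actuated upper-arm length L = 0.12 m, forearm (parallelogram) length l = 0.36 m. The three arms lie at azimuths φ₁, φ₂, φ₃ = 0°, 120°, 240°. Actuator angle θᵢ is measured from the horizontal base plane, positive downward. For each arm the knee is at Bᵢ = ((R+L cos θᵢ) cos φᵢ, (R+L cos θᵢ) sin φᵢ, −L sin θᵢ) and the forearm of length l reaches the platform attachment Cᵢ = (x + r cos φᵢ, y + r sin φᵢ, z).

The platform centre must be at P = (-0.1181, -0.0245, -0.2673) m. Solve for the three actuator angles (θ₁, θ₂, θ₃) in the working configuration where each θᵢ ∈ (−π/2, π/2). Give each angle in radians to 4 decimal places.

θ₁ = 0.9600, θ₂ = -0.0003, θ₃ = -0.3493

rotate P by −φ1: (-0.1181, -0.0245, -0.2673)
  e−x'=0.2481;  (l²−L²−(e−x')²−y'²−z²)/2L = -0.0767
  θ1 = atan2(B,A) + arccos(C/0.3647) = 0.9600
φ2=120.0° → target in arm frame (0.0378, 0.1145)
  e−x'=0.0922;  (l²−L²−(e−x')²−y'²−z²)/2L = 0.0922
  γ=atan2(-0.2673,0.0922)=-1.2388;  ψ=arccos(0.3263)=1.2385;  θ2=γ+ψ≈-0.0003
φ3=240.0° → target in arm frame (0.0803, -0.0900)
  A cos θ + B sin θ = C:  0.0497·cos θ + -0.2673·sin θ = 0.1382
  γ=atan2(-0.2673,0.0497)=-1.3868;  ψ=arccos(0.5084)=1.0375;  θ3=γ+ψ≈-0.3493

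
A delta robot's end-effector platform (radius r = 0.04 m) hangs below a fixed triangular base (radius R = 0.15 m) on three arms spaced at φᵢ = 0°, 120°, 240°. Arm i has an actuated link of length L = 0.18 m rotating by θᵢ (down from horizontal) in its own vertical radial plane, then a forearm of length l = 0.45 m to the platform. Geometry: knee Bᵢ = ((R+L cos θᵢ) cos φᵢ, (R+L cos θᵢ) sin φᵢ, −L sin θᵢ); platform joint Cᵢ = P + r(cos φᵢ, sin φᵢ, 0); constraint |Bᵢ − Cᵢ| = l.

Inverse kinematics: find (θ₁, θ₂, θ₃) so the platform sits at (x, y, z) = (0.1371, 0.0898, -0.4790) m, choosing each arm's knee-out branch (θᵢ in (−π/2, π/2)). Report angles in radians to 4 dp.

θ₁ = 0.3490, θ₂ = 0.7854, θ₃ = 1.2218

φ1=0.0° → target in arm frame (0.1371, 0.0898)
  A cos θ + B sin θ = C:  -0.0271·cos θ + -0.4790·sin θ = -0.1893
  √(A²+B²)=0.4798;  θ1 = -1.6273+1.9763 ≈ 0.3490
rotate P by −φ2: (0.0092, -0.1636, -0.4790)
  e−x'=0.1008;  (l²−L²−(e−x')²−y'²−z²)/2L = -0.2674
  √(A²+B²)=0.4895;  θ2 = -1.3634+2.1488 ≈ 0.7854
rotate P by −φ3: (-0.1463, 0.0738, -0.4790)
  e−x'=0.2563;  (l²−L²−(e−x')²−y'²−z²)/2L = -0.3625
  √(A²+B²)=0.5433;  θ3 = -1.0795+2.3013 ≈ 1.2218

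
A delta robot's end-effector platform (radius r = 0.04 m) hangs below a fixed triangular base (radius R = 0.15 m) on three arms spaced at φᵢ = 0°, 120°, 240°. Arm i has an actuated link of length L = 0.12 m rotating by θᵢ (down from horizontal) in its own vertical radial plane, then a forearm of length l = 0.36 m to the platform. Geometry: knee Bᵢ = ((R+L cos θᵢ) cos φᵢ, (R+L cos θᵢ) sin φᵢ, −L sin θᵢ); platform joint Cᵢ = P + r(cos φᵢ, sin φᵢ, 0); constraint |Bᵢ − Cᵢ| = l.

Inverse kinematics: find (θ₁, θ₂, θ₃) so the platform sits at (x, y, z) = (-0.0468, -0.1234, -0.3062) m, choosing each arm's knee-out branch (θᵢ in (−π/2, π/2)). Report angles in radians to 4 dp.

rotate P by −φ1: (-0.0468, -0.1234, -0.3062)
  A cos θ + B sin θ = C:  0.1568·cos θ + -0.3062·sin θ = -0.0766
  √(A²+B²)=0.3440;  θ1 = -1.0975+1.7952 ≈ 0.6977
rotate P by −φ2: (-0.0835, 0.1022, -0.3062)
  A=0.1935, B=-0.3062, C=(l²−L²−A²−y'²−z²)/(2L)=-0.1102
  θ2 = atan2(B,A) + arccos(C/0.3622) = 0.8725
rotate P by −φ3: (0.1303, 0.0212, -0.3062)
  A cos θ + B sin θ = C:  -0.0203·cos θ + -0.3062·sin θ = 0.0858
  θ3 = atan2(B,A) + arccos(C/0.3069) = -0.3493

θ₁ = 0.6977, θ₂ = 0.8725, θ₃ = -0.3493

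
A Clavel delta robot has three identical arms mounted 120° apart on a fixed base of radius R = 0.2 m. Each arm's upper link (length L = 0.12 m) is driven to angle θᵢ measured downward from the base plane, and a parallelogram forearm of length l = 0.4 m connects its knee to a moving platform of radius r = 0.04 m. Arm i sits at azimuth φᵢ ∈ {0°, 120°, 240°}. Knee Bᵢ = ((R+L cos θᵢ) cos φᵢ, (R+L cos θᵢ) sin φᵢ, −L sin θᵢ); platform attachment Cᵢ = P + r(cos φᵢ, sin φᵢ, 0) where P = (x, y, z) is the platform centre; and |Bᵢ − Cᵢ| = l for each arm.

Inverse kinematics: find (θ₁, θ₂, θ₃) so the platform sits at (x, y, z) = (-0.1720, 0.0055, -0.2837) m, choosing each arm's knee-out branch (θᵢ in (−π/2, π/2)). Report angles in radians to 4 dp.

θ₁ = 1.3089, θ₂ = -0.3498, θ₃ = -0.2620

arm 1 (φ=0.0°): x'=-0.1720, y'=0.0055
  A cos θ + B sin θ = C:  0.3320·cos θ + -0.2837·sin θ = -0.1881
  γ=atan2(-0.2837,0.3320)=-0.7071;  ψ=arccos(-0.4307)=2.0161;  θ1=γ+ψ≈1.3089
rotate P by −φ2: (0.0908, 0.1462, -0.2837)
  A=0.0692, B=-0.2837, C=(l²−L²−A²−y'²−z²)/(2L)=0.1623
  θ2 = atan2(B,A) + arccos(C/0.2920) = -0.3498
arm 3 (φ=240.0°): x'=0.0812, y'=-0.1517
  e−x'=0.0788;  (l²−L²−(e−x')²−y'²−z²)/2L = 0.1496
  √(A²+B²)=0.2944;  θ3 = -1.3000+1.0380 ≈ -0.2620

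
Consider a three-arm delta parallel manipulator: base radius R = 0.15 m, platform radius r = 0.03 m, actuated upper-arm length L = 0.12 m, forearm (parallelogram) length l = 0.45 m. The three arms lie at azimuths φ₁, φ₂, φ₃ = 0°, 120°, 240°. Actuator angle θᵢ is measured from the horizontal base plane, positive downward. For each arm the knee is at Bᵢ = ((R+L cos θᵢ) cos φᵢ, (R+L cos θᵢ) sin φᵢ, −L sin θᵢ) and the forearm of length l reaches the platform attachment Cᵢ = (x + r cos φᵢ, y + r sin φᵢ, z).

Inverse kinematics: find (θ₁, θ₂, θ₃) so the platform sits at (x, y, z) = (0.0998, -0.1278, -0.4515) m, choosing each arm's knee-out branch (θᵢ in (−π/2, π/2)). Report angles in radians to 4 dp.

θ₁ = 0.3489, θ₂ = 1.3958, θ₃ = 0.5235

rotate P by −φ1: (0.0998, -0.1278, -0.4515)
  A=0.0202, B=-0.4515, C=(l²−L²−A²−y'²−z²)/(2L)=-0.1354
  γ=atan2(-0.4515,0.0202)=-1.5261;  ψ=arccos(-0.2996)=1.8750;  θ1=γ+ψ≈0.3489
φ2=120.0° → target in arm frame (-0.1606, -0.0225)
  e−x'=0.2806;  (l²−L²−(e−x')²−y'²−z²)/2L = -0.3958
  γ=atan2(-0.4515,0.2806)=-1.0148;  ψ=arccos(-0.7445)=2.4106;  θ2=γ+ψ≈1.3958
φ3=240.0° → target in arm frame (0.0608, 0.1503)
  e−x'=0.0592;  (l²−L²−(e−x')²−y'²−z²)/2L = -0.1744
  √(A²+B²)=0.4554;  θ3 = -1.4404+1.9638 ≈ 0.5235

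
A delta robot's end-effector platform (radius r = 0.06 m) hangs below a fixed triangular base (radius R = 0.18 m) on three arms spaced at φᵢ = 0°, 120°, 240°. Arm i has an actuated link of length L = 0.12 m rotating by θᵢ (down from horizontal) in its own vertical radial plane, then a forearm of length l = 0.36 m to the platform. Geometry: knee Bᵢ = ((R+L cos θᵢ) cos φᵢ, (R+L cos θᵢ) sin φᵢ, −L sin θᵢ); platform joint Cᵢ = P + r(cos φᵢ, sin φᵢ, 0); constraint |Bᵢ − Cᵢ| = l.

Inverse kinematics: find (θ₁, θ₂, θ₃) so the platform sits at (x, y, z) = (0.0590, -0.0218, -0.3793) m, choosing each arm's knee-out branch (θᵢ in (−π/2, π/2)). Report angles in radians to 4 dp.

φ1=0.0° → target in arm frame (0.0590, -0.0218)
  A=0.0610, B=-0.3793, C=(l²−L²−A²−y'²−z²)/(2L)=-0.1369
  √(A²+B²)=0.3842;  θ1 = -1.4113+1.9353 ≈ 0.5239
arm 2 (φ=120.0°): x'=-0.0484, y'=-0.0402
  e−x'=0.1684;  (l²−L²−(e−x')²−y'²−z²)/2L = -0.2443
  θ2 = atan2(B,A) + arccos(C/0.4150) = 1.0473
rotate P by −φ3: (-0.0106, 0.0620, -0.3793)
  e−x'=0.1306;  (l²−L²−(e−x')²−y'²−z²)/2L = -0.2066
  √(A²+B²)=0.4012;  θ3 = -1.2391+2.1117 ≈ 0.8725

θ₁ = 0.5239, θ₂ = 1.0473, θ₃ = 0.8725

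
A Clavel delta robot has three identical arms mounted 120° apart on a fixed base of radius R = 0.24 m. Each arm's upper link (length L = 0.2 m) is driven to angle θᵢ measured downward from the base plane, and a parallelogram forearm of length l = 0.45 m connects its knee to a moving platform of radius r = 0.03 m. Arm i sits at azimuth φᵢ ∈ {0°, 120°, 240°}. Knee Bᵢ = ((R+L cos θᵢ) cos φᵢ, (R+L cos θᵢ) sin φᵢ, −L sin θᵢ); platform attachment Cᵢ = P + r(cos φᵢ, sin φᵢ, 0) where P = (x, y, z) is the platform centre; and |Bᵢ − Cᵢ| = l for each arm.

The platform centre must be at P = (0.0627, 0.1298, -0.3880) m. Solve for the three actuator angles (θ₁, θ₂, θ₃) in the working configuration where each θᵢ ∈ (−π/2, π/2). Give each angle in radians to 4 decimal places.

rotate P by −φ1: (0.0627, 0.1298, -0.3880)
  A=0.1473, B=-0.3880, C=(l²−L²−A²−y'²−z²)/(2L)=-0.0665
  γ=atan2(-0.3880,0.1473)=-1.2080;  ψ=arccos(-0.1602)=1.7317;  θ1=γ+ψ≈0.5237
arm 2 (φ=120.0°): x'=0.0811, y'=-0.1192
  A=0.1289, B=-0.3880, C=(l²−L²−A²−y'²−z²)/(2L)=-0.0472
  θ2 = atan2(B,A) + arccos(C/0.4089) = 0.4365
φ3=240.0° → target in arm frame (-0.1438, -0.0106)
  e−x'=0.3538;  (l²−L²−(e−x')²−y'²−z²)/2L = -0.2833
  √(A²+B²)=0.5251;  θ3 = -0.8315+2.1406 ≈ 1.3091

θ₁ = 0.5237, θ₂ = 0.4365, θ₃ = 1.3091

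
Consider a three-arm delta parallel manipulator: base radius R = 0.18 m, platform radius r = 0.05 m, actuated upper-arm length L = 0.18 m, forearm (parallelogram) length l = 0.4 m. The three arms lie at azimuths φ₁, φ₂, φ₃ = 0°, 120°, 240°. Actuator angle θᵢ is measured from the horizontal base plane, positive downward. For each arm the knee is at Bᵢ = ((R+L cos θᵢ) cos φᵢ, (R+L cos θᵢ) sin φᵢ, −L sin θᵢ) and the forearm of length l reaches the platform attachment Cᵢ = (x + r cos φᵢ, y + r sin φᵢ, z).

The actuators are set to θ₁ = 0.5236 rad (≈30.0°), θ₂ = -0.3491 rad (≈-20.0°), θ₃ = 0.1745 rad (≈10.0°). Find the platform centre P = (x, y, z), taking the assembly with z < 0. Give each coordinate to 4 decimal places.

(-0.0698, 0.0458, -0.2673)

arm 1 at φ=0.0°: (R−r)+L cos θ1 = 0.2859;  centre 1 = (0.2859, 0.0000, -0.0900)
centre 2 = (0.2991·cos120.0°, 0.2991·sin120.0°, 0.0616) = (-0.1496, 0.2591, 0.0616)
centre 3 = (0.3073·cos240.0°, 0.3073·sin240.0°, -0.0313) = (-0.1536, -0.2661, -0.0313)
|centre ₂|²−|centre ₁|² = 0.0034;  |centre ₃|²−|centre ₁|² = 0.0056
linear system: -0.8709x+0.5181y = 0.0034−0.3031z; -0.8790x+-0.5322y = 0.0056−0.1175z
Cramer: x(z) = -0.0051+0.2418z;  y(z) = -0.0020-0.1786z
sphere 1 gives Az²+Bz+C=0 with A=1.0904, B=0.0400, C=-0.0672;  B²−4AC=0.2947;  roots -0.2673, 0.2306;  negative root z = -0.2673
x = -0.0698, y = 0.0458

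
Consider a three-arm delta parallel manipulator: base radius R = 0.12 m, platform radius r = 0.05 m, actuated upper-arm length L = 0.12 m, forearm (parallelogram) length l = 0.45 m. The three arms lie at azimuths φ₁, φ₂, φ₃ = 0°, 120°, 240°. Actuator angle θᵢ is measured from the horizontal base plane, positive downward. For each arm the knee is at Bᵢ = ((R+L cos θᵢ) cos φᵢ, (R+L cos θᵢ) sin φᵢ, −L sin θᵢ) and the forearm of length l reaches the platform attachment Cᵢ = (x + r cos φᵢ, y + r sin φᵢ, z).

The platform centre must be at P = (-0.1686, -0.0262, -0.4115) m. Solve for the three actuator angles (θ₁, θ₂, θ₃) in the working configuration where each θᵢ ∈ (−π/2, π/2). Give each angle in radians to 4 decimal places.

rotate P by −φ1: (-0.1686, -0.0262, -0.4115)
  A=0.2386, B=-0.4115, C=(l²−L²−A²−y'²−z²)/(2L)=-0.1619
  θ1 = atan2(B,A) + arccos(C/0.4757) = 0.8727
φ2=120.0° → target in arm frame (0.0616, 0.1591)
  e−x'=0.0084;  (l²−L²−(e−x')²−y'²−z²)/2L = -0.0276
  √(A²+B²)=0.4116;  θ2 = -1.5504+1.6379 ≈ 0.0874
rotate P by −φ3: (0.1070, -0.1329, -0.4115)
  A cos θ + B sin θ = C:  -0.0370·cos θ + -0.4115·sin θ = -0.0011
  θ3 = atan2(B,A) + arccos(C/0.4132) = -0.0870

θ₁ = 0.8727, θ₂ = 0.0874, θ₃ = -0.0870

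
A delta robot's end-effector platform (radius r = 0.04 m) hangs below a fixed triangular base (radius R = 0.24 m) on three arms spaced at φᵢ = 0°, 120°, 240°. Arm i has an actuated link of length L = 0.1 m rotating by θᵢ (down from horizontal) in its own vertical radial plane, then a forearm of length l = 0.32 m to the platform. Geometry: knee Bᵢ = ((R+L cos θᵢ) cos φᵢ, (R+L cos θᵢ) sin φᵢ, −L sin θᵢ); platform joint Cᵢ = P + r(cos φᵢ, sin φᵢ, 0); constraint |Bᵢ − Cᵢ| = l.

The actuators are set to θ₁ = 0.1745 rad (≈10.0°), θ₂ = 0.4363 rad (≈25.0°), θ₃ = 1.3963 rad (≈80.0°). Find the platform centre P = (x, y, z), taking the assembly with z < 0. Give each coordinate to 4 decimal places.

φ1=0.0°: virtual centre (0.2985, 0.0000, -0.0174), radius l
S2 = (0.2906·cos120.0°, 0.2906·sin120.0°, -0.0423) = (-0.1453, 0.2517, -0.0423)
φ3=240.0°: virtual centre (-0.1087, -0.1882, -0.0985), radius l
subtract pairs → two planes through P
linear system: -0.8876x+0.5034y = -0.0031−-0.0498z; -0.8143x+-0.3765y = -0.0324−-0.1622z
Cramer: x(z) = 0.0235-0.1350z;  y(z) = 0.0353-0.1390z
into |P−S₁|² = l²: 1.0375z² + 0.0991z + -0.0253 = 0;  Δ = 0.1147;  z = -0.2110 or 0.1154 → z<0 root = -0.2110
x = 0.0520, y = 0.0646

(0.0520, 0.0646, -0.2110)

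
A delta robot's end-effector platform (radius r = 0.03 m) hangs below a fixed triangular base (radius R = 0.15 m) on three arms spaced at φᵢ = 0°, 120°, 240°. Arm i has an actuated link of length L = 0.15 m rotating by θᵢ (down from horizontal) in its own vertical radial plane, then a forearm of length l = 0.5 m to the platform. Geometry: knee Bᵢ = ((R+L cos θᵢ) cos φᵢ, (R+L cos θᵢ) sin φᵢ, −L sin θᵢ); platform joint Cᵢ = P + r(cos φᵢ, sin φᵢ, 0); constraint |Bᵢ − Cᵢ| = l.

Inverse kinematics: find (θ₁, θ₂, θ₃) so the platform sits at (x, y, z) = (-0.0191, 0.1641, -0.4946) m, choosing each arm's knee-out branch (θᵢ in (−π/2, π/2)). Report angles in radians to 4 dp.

θ₁ = 0.6981, θ₂ = 0.0875, θ₃ = 1.0474

arm 1 (φ=0.0°): x'=-0.0191, y'=0.1641
  e−x'=0.1391;  (l²−L²−(e−x')²−y'²−z²)/2L = -0.2114
  √(A²+B²)=0.5138;  θ1 = -1.2966+1.9948 ≈ 0.6981
φ2=120.0° → target in arm frame (0.1517, -0.0655)
  A=-0.0317, B=-0.4946, C=(l²−L²−A²−y'²−z²)/(2L)=-0.0747
  γ=atan2(-0.4946,-0.0317)=-1.6347;  ψ=arccos(-0.1508)=1.7222;  θ2=γ+ψ≈0.0875
φ3=240.0° → target in arm frame (-0.1326, -0.0986)
  A=0.2526, B=-0.4946, C=(l²−L²−A²−y'²−z²)/(2L)=-0.3021
  √(A²+B²)=0.5554;  θ3 = -1.0987+2.1460 ≈ 1.0474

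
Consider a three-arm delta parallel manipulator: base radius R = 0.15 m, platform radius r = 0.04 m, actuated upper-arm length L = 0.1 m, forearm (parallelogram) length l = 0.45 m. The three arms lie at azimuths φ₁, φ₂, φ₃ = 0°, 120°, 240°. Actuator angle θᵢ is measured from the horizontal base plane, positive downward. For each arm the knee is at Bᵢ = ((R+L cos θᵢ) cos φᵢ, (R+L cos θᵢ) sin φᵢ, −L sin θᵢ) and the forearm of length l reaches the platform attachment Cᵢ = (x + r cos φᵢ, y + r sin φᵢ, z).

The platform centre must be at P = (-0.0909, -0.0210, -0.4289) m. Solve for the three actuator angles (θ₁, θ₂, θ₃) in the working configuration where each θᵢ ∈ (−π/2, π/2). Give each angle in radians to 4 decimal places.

rotate P by −φ1: (-0.0909, -0.0210, -0.4289)
  A=0.2009, B=-0.4289, C=(l²−L²−A²−y'²−z²)/(2L)=-0.1613
  γ=atan2(-0.4289,0.2009)=-1.1327;  ψ=arccos(-0.3405)=1.9183;  θ1=γ+ψ≈0.7855
arm 2 (φ=120.0°): x'=0.0273, y'=0.0892
  A cos θ + B sin θ = C:  0.0827·cos θ + -0.4289·sin θ = -0.0313
  γ=atan2(-0.4289,0.0827)=-1.3802;  ψ=arccos(-0.0717)=1.6425;  θ2=γ+ψ≈0.2623
φ3=240.0° → target in arm frame (0.0636, -0.0682)
  e−x'=0.0464;  (l²−L²−(e−x')²−y'²−z²)/2L = 0.0087
  γ=atan2(-0.4289,0.0464)=-1.4631;  ψ=arccos(0.0202)=1.5506;  θ3=γ+ψ≈0.0875

θ₁ = 0.7855, θ₂ = 0.2623, θ₃ = 0.0875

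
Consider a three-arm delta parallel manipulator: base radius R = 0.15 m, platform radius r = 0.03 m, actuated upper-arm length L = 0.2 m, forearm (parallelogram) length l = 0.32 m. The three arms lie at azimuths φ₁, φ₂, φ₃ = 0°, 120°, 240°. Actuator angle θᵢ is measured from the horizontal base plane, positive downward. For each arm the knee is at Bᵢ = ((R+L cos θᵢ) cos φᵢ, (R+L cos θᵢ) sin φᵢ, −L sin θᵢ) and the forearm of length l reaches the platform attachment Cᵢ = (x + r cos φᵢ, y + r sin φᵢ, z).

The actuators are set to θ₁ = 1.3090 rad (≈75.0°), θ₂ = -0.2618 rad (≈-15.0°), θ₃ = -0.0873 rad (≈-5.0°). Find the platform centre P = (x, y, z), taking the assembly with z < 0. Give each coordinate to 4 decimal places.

arm 1 at φ=0.0°: e+L cos θ1 = 0.1718;  O1 = (0.1718, 0.0000, -0.1932)
φ2=120.0°: virtual centre (-0.1566, 0.2712, 0.0518), radius l
O3 = (0.3192·cos240.0°, 0.3192·sin240.0°, 0.0174) = (-0.1596, -0.2765, 0.0174)
eliminate P² terms by subtracting sphere 1 from 2 and 3
plane₁₂: -0.6567x+0.5425y+0.4899z = 0.0339
Cramer: x(z) = -0.0525+0.6911z;  y(z) = -0.0010-0.0665z
sphere 1 gives Az²+Bz+C=0 with A=1.4820, B=0.0765, C=-0.0148;  B²−4AC=0.0934;  roots -0.1289, 0.0773;  negative root z = -0.1289
x = -0.1416, y = 0.0075

(-0.1416, 0.0075, -0.1289)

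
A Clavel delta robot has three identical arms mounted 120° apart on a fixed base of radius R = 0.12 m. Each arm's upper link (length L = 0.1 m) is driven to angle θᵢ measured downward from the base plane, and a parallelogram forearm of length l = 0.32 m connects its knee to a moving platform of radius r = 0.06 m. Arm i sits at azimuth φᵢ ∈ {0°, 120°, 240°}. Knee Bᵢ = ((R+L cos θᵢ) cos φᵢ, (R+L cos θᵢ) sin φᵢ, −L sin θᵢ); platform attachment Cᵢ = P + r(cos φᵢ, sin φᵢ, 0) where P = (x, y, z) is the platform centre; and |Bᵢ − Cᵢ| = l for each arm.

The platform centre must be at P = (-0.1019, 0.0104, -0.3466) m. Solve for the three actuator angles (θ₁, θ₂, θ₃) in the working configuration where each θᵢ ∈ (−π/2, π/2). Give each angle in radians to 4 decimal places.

arm 1 (φ=0.0°): x'=-0.1019, y'=0.0104
  e−x'=0.1619;  (l²−L²−(e−x')²−y'²−z²)/2L = -0.2703
  γ=atan2(-0.3466,0.1619)=-1.1338;  ψ=arccos(-0.7065)=2.3553;  θ1=γ+ψ≈1.2215
rotate P by −φ2: (0.0600, 0.0830, -0.3466)
  A cos θ + B sin θ = C:  0.0000·cos θ + -0.3466·sin θ = -0.1731
  √(A²+B²)=0.3466;  θ2 = -1.5707+2.0939 ≈ 0.5232
arm 3 (φ=240.0°): x'=0.0419, y'=-0.0934
  e−x'=0.0181;  (l²−L²−(e−x')²−y'²−z²)/2L = -0.1840
  θ3 = atan2(B,A) + arccos(C/0.3471) = 0.6107

θ₁ = 1.2215, θ₂ = 0.5232, θ₃ = 0.6107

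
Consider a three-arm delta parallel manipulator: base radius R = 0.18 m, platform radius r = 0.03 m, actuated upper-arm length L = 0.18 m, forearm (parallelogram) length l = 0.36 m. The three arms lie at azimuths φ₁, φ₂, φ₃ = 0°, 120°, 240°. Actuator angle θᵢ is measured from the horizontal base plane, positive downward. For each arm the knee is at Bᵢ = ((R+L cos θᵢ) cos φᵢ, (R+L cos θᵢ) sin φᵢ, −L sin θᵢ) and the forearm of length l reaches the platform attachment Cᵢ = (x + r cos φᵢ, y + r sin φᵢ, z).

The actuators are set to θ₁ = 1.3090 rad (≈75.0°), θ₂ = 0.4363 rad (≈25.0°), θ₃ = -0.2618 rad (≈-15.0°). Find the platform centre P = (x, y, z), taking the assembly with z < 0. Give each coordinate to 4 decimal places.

φ1=0.0°: virtual centre (0.1966, 0.0000, -0.1739), radius l
arm 2 at φ=120.0°: (R−r)+L cos θ2 = 0.3131;  S2 = (-0.1566, 0.2712, -0.0761)
S3 = (0.3239·cos240.0°, 0.3239·sin240.0°, 0.0466) = (-0.1619, -0.2805, 0.0466)
eliminate P² terms by subtracting sphere 1 from 2 and 3
linear system: -0.7063x+0.5424y = 0.0350−0.1956z; -0.7170x+-0.5610y = 0.0382−0.4409z
det = 0.7851;  x = -0.0514+0.4443z,  y = -0.0024+0.2180z
sphere 1 gives Az²+Bz+C=0 with A=1.2450, B=0.1263, C=-0.0379;  B²−4AC=0.2046;  roots -0.2324, 0.1309;  negative root z = -0.2324
x = -0.1546, y = -0.0531

(-0.1546, -0.0531, -0.2324)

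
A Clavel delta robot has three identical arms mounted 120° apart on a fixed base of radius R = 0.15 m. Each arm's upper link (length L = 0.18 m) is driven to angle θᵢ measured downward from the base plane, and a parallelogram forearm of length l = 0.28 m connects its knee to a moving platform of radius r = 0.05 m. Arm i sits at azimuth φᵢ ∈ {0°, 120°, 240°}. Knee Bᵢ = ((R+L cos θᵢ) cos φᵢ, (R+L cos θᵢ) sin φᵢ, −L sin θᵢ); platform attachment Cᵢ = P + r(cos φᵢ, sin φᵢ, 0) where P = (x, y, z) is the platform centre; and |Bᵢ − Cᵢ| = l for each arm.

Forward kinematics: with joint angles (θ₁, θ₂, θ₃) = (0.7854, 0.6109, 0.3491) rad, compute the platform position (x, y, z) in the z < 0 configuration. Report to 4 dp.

φ1=0.0°: virtual centre (0.2273, 0.0000, -0.1273), radius l
φ2=120.0°: virtual centre (-0.1237, 0.2143, -0.1032), radius l
arm 3 at φ=240.0°: e+L cos θ3 = 0.2691;  S3 = (-0.1346, -0.2331, -0.0616)
eliminate P² terms by subtracting sphere 1 from 2 and 3
[-0.7020 0.4286 0.0481]·P = 0.0040;  [-0.7237 -0.4662 0.1314]·P = 0.0084
det = 0.6374;  x = -0.0086+0.1235z,  y = -0.0046+0.0902z
quadratic in z: (1.0234)z²+(0.1955)z+(-0.0065)=0, √Δ=0.2550 → z ∈ {-0.2201, 0.0291}; z = -0.2201 (taking z<0)
x = -0.0358, y = -0.0245

(-0.0358, -0.0245, -0.2201)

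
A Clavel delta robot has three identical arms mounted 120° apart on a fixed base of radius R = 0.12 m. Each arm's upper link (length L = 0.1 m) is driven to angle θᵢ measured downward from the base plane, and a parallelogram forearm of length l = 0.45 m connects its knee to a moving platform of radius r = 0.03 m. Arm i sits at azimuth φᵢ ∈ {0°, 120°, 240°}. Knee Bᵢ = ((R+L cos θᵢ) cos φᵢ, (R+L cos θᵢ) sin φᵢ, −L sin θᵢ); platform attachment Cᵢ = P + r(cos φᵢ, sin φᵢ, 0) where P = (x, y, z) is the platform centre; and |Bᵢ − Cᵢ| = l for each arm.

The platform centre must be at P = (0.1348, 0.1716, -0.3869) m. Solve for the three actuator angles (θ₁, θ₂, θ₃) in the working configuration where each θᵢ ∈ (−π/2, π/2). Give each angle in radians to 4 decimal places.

arm 1 (φ=0.0°): x'=0.1348, y'=0.1716
  e−x'=-0.0448;  (l²−L²−(e−x')²−y'²−z²)/2L = 0.0568
  γ=atan2(-0.3869,-0.0448)=-1.6861;  ψ=arccos(0.1458)=1.4245;  θ1=γ+ψ≈-0.2616
φ2=120.0° → target in arm frame (0.0812, -0.2025)
  A=0.0088, B=-0.3869, C=(l²−L²−A²−y'²−z²)/(2L)=0.0085
  γ=atan2(-0.3869,0.0088)=-1.5481;  ψ=arccos(0.0221)=1.5487;  θ2=γ+ψ≈0.0006
φ3=240.0° → target in arm frame (-0.2160, 0.0309)
  A=0.3060, B=-0.3869, C=(l²−L²−A²−y'²−z²)/(2L)=-0.2590
  θ3 = atan2(B,A) + arccos(C/0.4933) = 1.2218

θ₁ = -0.2616, θ₂ = 0.0006, θ₃ = 1.2218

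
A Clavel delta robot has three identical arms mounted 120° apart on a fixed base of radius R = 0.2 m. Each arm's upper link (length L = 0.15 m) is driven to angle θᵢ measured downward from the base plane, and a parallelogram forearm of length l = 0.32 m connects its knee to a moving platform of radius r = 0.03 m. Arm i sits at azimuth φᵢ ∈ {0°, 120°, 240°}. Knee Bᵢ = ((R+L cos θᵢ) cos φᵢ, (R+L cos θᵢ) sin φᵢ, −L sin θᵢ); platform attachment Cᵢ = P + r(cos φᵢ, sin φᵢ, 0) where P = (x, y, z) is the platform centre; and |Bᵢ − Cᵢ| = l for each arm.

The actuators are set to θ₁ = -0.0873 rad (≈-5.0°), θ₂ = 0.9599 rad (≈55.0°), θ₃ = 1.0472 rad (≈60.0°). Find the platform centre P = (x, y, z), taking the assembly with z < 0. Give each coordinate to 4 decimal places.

φ1=0.0°: virtual centre (0.3194, 0.0000, 0.0131), radius l
φ2=120.0°: virtual centre (-0.1280, 0.2217, -0.1229), radius l
centre 3 = (0.2450·cos240.0°, 0.2450·sin240.0°, -0.1299) = (-0.1225, -0.2122, -0.1299)
subtract pairs → two planes through P
[-0.8949 0.4435 -0.2719]·P = -0.0216;  [-0.8839 -0.4244 -0.2860]·P = -0.0253
det = 0.7717;  x = 0.0264+-0.3138z,  y = 0.0047+-0.0202z
into |P−centre ₁|² = l²: 1.0989z² + 0.1576z + -0.0163 = 0;  Δ = 0.0966;  z = -0.2132 or 0.0697 → z<0 root = -0.2132
x = 0.0933, y = 0.0090

(0.0933, 0.0090, -0.2132)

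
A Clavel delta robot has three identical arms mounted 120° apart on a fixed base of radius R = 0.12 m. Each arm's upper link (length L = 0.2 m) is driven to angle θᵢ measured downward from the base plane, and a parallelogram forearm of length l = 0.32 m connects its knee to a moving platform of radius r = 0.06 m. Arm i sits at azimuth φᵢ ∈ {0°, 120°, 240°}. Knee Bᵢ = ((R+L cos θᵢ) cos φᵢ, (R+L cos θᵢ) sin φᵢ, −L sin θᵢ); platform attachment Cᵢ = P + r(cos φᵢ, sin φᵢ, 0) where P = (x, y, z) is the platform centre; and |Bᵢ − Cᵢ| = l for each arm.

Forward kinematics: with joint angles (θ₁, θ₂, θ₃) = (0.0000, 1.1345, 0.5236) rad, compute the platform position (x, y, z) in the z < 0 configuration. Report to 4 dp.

(0.1322, -0.1025, -0.2749)

φ1=0.0°: virtual centre (0.2600, 0.0000, 0.0000), radius l
φ2=120.0°: virtual centre (-0.0723, 0.1252, -0.1813), radius l
arm 3 at φ=240.0°: (R−r)+L cos θ3 = 0.2332;  centre 3 = (-0.1166, -0.2020, -0.1000)
eliminate P² terms by subtracting sphere 1 from 2 and 3
linear system: -0.6645x+0.2503y = -0.0139−-0.3625z; -0.7532x+-0.4039y = -0.0032−-0.2000z
Cramer: x(z) = 0.0140-0.4300z;  y(z) = -0.0182+0.3067z
into |P−centre ₁|² = l²: 1.2790z² + 0.2004z + -0.0416 = 0;  Δ = 0.2528;  z = -0.2749 or 0.1182 → z<0 root = -0.2749
x = 0.1322, y = -0.1025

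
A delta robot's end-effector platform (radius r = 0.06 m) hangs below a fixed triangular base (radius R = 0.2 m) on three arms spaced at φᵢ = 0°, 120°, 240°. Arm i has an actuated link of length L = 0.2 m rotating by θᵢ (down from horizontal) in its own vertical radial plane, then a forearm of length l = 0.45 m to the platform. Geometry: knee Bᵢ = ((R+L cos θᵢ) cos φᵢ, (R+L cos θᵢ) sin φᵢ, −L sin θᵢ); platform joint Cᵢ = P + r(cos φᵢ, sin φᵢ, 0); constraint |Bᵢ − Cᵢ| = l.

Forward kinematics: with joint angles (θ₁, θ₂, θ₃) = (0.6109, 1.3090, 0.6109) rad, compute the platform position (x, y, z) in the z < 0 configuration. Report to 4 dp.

(0.0776, -0.1344, -0.4798)

S1 = (0.3038·cos0.0°, 0.3038·sin0.0°, -0.1147) = (0.3038, 0.0000, -0.1147)
φ2=120.0°: virtual centre (-0.0959, 0.1661, -0.1932), radius l
φ3=240.0°: virtual centre (-0.1519, -0.2631, -0.1147), radius l
|S₂|²−|S₁|² = -0.0314;  |S₃|²−|S₁|² = 0.0000
[-0.7994 0.3321 -0.1569]·P = -0.0314;  [-0.9115 -0.5262 0.0000]·P = 0.0000
Cramer: x(z) = 0.0228-0.1142z;  y(z) = -0.0395+0.1977z
quadratic in z: (1.0521)z²+(0.2780)z+(-0.1088)=0, √Δ=0.7316 → z ∈ {-0.4798, 0.2156}; z = -0.4798 (taking z<0)
x = 0.0776, y = -0.1344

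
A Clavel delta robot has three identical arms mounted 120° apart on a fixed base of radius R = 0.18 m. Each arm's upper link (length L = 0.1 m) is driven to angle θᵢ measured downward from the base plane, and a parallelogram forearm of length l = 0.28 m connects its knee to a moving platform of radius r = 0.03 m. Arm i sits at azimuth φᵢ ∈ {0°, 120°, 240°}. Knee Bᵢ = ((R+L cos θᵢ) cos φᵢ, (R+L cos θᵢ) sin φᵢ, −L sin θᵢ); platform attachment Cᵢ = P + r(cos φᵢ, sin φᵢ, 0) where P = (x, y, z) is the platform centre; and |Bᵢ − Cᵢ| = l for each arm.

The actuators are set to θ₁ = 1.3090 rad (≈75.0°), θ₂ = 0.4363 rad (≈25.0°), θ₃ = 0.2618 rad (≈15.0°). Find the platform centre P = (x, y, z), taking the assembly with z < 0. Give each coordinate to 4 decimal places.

(-0.0787, -0.0098, -0.2127)

φ1=0.0°: virtual centre (0.1759, 0.0000, -0.0966), radius l
arm 2 at φ=120.0°: ρ2 = 0.2406;  S2 = (-0.1203, 0.2084, -0.0423)
S3 = (0.2466·cos240.0°, 0.2466·sin240.0°, -0.0259) = (-0.1233, -0.2136, -0.0259)
eliminate P² terms by subtracting sphere 1 from 2 and 3
[-0.5924 0.4168 0.1087]·P = 0.0194;  [-0.5984 -0.4271 0.1414]·P = 0.0212
Cramer: x(z) = -0.0341+0.2097z;  y(z) = -0.0019+0.0373z
quadratic in z: (1.0454)z²+(0.1050)z+(-0.0250)=0, √Δ=0.3397 → z ∈ {-0.2127, 0.1123}; z = -0.2127 (taking z<0)
x = -0.0787, y = -0.0098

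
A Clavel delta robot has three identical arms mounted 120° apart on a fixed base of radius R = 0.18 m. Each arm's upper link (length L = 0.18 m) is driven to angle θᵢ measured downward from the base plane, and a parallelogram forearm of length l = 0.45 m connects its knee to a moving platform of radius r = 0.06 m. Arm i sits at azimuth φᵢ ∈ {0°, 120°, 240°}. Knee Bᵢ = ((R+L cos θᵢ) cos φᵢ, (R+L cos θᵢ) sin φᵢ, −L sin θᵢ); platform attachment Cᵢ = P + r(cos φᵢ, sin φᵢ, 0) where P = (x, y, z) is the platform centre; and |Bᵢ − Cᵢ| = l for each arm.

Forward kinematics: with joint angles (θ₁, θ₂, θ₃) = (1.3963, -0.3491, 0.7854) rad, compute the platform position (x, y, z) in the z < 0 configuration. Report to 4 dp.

(-0.2266, 0.1508, -0.3695)

φ1=0.0°: virtual centre (0.1513, 0.0000, -0.1773), radius l
centre 2 = (0.2891·cos120.0°, 0.2891·sin120.0°, 0.0616) = (-0.1446, 0.2504, 0.0616)
φ3=240.0°: virtual centre (-0.1236, -0.2141, -0.1273), radius l
|centre ₂|²−|centre ₁|² = 0.0331;  |centre ₃|²−|centre ₁|² = 0.0230
[-0.5916 0.5008 0.4777]·P = 0.0331;  [-0.5498 -0.4283 0.1000]·P = 0.0230
Cramer: x(z) = -0.0486+0.4816z;  y(z) = 0.0086-0.3848z
quadratic in z: (1.3800)z²+(0.1554)z+(-0.1310)=0, √Δ=0.8646 → z ∈ {-0.3695, 0.2570}; z = -0.3695 (taking z<0)
x = -0.2266, y = 0.1508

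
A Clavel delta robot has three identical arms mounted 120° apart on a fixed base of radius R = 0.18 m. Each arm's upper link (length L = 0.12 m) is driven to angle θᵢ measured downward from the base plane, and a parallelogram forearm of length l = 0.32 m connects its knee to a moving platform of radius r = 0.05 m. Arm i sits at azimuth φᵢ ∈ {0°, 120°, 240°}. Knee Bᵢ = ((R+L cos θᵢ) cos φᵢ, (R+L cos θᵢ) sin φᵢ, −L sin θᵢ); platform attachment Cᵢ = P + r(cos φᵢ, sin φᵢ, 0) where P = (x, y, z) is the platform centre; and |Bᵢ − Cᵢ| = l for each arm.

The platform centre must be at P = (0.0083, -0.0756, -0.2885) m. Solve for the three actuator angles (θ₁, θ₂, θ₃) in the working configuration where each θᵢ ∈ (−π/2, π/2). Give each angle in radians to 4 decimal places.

arm 1 (φ=0.0°): x'=0.0083, y'=-0.0756
  A=0.1217, B=-0.2885, C=(l²−L²−A²−y'²−z²)/(2L)=-0.0657
  √(A²+B²)=0.3131;  θ1 = -1.1716+1.7821 ≈ 0.6105
rotate P by −φ2: (-0.0696, 0.0306, -0.2885)
  e−x'=0.1996;  (l²−L²−(e−x')²−y'²−z²)/2L = -0.1501
  γ=atan2(-0.2885,0.1996)=-0.9655;  ψ=arccos(-0.4278)=2.0128;  θ2=γ+ψ≈1.0473
rotate P by −φ3: (0.0613, 0.0450, -0.2885)
  A=0.0687, B=-0.2885, C=(l²−L²−A²−y'²−z²)/(2L)=-0.0082
  √(A²+B²)=0.2966;  θ3 = -1.3371+1.5985 ≈ 0.2614

θ₁ = 0.6105, θ₂ = 1.0473, θ₃ = 0.2614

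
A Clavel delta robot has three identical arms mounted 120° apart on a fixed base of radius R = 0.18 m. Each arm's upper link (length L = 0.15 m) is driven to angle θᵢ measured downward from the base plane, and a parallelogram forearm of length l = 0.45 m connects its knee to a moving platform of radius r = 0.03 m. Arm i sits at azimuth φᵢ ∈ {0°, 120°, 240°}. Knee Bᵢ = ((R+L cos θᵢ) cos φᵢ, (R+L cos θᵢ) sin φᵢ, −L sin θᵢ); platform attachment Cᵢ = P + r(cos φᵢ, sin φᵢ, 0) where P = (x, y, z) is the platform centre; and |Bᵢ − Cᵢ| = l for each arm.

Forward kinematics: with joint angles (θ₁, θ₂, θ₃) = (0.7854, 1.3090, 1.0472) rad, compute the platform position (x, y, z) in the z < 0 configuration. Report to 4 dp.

S1 = (0.2561·cos0.0°, 0.2561·sin0.0°, -0.1061) = (0.2561, 0.0000, -0.1061)
S2 = (0.1888·cos120.0°, 0.1888·sin120.0°, -0.1449) = (-0.0944, 0.1635, -0.1449)
arm 3 at φ=240.0°: ρ3 = 0.2250;  S3 = (-0.1125, -0.1949, -0.1299)
|S₂|²−|S₁|² = -0.0202;  |S₃|²−|S₁|² = -0.0093
linear system: -0.7010x+0.3271y = -0.0202−-0.0776z; -0.7371x+-0.3897y = -0.0093−-0.0477z
det = 0.5142;  x = 0.0212+-0.0892z,  y = -0.0162+0.0463z
quadratic in z: (1.0101)z²+(0.2525)z+(-0.1358)=0, √Δ=0.7827 → z ∈ {-0.5124, 0.2624}; z = -0.5124 (taking z<0)
x = 0.0669, y = -0.0399

(0.0669, -0.0399, -0.5124)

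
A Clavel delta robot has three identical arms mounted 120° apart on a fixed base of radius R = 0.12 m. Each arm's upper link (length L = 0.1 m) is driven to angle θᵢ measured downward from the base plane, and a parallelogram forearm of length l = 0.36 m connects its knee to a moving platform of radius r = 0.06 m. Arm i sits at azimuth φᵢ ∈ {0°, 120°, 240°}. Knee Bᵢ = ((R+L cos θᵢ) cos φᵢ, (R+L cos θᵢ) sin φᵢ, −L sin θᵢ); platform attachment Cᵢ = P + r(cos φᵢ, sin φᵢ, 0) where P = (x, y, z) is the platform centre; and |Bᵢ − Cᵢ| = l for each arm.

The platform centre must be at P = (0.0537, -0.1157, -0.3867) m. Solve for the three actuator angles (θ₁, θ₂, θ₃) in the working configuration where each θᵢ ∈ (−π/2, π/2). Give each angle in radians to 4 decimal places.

θ₁ = 0.6114, θ₂ = 1.3095, θ₃ = 0.5239

rotate P by −φ1: (0.0537, -0.1157, -0.3867)
  A cos θ + B sin θ = C:  0.0063·cos θ + -0.3867·sin θ = -0.2168
  γ=atan2(-0.3867,0.0063)=-1.5545;  ψ=arccos(-0.5606)=2.1659;  θ1=γ+ψ≈0.6114
arm 2 (φ=120.0°): x'=-0.1270, y'=0.0113
  A=0.1870, B=-0.3867, C=(l²−L²−A²−y'²−z²)/(2L)=-0.3253
  θ2 = atan2(B,A) + arccos(C/0.4296) = 1.3095
rotate P by −φ3: (0.0733, 0.1044, -0.3867)
  A=-0.0133, B=-0.3867, C=(l²−L²−A²−y'²−z²)/(2L)=-0.2050
  γ=atan2(-0.3867,-0.0133)=-1.6053;  ψ=arccos(-0.5299)=2.1293;  θ3=γ+ψ≈0.5239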